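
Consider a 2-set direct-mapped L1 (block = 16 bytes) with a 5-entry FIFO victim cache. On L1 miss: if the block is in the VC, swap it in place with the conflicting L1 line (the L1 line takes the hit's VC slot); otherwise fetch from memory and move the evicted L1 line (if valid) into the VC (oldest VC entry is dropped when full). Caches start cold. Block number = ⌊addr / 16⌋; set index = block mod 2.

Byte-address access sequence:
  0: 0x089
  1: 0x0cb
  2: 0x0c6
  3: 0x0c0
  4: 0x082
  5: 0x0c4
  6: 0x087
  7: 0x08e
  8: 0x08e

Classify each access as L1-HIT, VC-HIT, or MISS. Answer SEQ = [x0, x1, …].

SEQ = [MISS, MISS, L1-HIT, L1-HIT, VC-HIT, VC-HIT, VC-HIT, L1-HIT, L1-HIT]

0: 0x89 (blk 8, set 0) → MISS  vc=[]
1: 0xcb (blk 12, set 0) → MISS  vc=[8]
2: 0xc6 (blk 12, set 0) → L1-HIT  vc=[8]
3: 0xc0 (blk 12, set 0) → L1-HIT  vc=[8]
4: 0x82 (blk 8, set 0) → VC-HIT  vc=[12]
5: 0xc4 (blk 12, set 0) → VC-HIT  vc=[8]
6: 0x87 (blk 8, set 0) → VC-HIT  vc=[12]
7: 0x8e (blk 8, set 0) → L1-HIT  vc=[12]
8: 0x8e (blk 8, set 0) → L1-HIT  vc=[12]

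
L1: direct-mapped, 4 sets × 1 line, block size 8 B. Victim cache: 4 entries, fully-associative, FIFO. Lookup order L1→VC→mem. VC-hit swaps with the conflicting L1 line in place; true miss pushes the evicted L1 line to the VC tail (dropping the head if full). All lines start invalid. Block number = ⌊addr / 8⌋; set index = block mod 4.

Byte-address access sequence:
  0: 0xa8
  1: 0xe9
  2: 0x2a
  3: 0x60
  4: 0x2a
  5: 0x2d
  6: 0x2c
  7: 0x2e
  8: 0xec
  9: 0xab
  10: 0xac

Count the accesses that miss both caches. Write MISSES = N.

0: 0xa8 (blk 21, set 1) → MISS  vc=[]
1: 0xe9 (blk 29, set 1) → MISS  vc=[21]
2: 0x2a (blk 5, set 1) → MISS  vc=[21, 29]
3: 0x60 (blk 12, set 0) → MISS  vc=[21, 29]
4: 0x2a (blk 5, set 1) → L1-HIT  vc=[21, 29]
5: 0x2d (blk 5, set 1) → L1-HIT  vc=[21, 29]
6: 0x2c (blk 5, set 1) → L1-HIT  vc=[21, 29]
7: 0x2e (blk 5, set 1) → L1-HIT  vc=[21, 29]
8: 0xec (blk 29, set 1) → VC-HIT  vc=[21, 5]
9: 0xab (blk 21, set 1) → VC-HIT  vc=[29, 5]
10: 0xac (blk 21, set 1) → L1-HIT  vc=[29, 5]

MISSES = 4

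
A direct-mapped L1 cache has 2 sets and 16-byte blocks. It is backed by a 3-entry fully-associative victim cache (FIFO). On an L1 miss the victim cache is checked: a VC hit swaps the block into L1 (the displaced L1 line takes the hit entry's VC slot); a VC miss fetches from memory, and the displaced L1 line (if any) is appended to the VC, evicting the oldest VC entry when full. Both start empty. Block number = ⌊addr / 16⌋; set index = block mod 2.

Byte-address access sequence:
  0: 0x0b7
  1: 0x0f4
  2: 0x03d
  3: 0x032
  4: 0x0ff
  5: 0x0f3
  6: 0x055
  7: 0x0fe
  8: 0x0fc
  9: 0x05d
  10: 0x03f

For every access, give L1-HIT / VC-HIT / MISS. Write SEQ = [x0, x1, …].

SEQ = [MISS, MISS, MISS, L1-HIT, VC-HIT, L1-HIT, MISS, VC-HIT, L1-HIT, VC-HIT, VC-HIT]

  [0] addr=0xb7 blk=11 s=1: MISS | VC []
  [1] addr=0xf4 blk=15 s=1: MISS | VC [11]
  [2] addr=0x3d blk=3 s=1: MISS | VC [11, 15]
  [3] addr=0x32 blk=3 s=1: L1-HIT | VC [11, 15]
  [4] addr=0xff blk=15 s=1: VC-HIT | VC [11, 3]
  [5] addr=0xf3 blk=15 s=1: L1-HIT | VC [11, 3]
  [6] addr=0x55 blk=5 s=1: MISS | VC [11, 3, 15]
  [7] addr=0xfe blk=15 s=1: VC-HIT | VC [11, 3, 5]
  [8] addr=0xfc blk=15 s=1: L1-HIT | VC [11, 3, 5]
  [9] addr=0x5d blk=5 s=1: VC-HIT | VC [11, 3, 15]
  [10] addr=0x3f blk=3 s=1: VC-HIT | VC [11, 5, 15]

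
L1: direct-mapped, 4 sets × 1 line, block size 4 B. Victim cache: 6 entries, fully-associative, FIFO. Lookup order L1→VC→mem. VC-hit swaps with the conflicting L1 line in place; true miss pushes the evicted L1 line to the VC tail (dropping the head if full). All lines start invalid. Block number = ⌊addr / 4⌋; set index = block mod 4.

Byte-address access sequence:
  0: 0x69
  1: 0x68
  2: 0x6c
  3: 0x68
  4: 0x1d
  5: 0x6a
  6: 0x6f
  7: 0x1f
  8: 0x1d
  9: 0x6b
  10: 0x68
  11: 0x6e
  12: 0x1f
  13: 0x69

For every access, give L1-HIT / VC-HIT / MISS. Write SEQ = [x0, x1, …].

SEQ = [MISS, L1-HIT, MISS, L1-HIT, MISS, L1-HIT, VC-HIT, VC-HIT, L1-HIT, L1-HIT, L1-HIT, VC-HIT, VC-HIT, L1-HIT]

#0 0x69→b26/s2 MISS; vc=[]
#1 0x68→b26/s2 L1-HIT; vc=[]
#2 0x6c→b27/s3 MISS; vc=[]
#3 0x68→b26/s2 L1-HIT; vc=[]
#4 0x1d→b7/s3 MISS; vc=[27]
#5 0x6a→b26/s2 L1-HIT; vc=[27]
#6 0x6f→b27/s3 VC-HIT; vc=[7]
#7 0x1f→b7/s3 VC-HIT; vc=[27]
#8 0x1d→b7/s3 L1-HIT; vc=[27]
#9 0x6b→b26/s2 L1-HIT; vc=[27]
#10 0x68→b26/s2 L1-HIT; vc=[27]
#11 0x6e→b27/s3 VC-HIT; vc=[7]
#12 0x1f→b7/s3 VC-HIT; vc=[27]
#13 0x69→b26/s2 L1-HIT; vc=[27]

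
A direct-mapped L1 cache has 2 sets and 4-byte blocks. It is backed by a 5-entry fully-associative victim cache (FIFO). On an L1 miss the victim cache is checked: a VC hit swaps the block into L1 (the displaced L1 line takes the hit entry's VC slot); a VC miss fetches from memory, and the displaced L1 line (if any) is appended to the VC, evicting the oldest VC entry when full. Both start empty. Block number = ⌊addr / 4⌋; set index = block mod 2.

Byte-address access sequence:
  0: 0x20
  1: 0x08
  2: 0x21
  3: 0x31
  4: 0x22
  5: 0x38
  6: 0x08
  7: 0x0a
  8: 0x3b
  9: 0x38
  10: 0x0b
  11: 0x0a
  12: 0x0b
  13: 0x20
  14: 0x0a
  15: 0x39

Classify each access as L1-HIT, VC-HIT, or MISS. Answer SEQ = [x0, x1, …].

#0 0x20→b8/s0 MISS; vc=[]
#1 0x8→b2/s0 MISS; vc=[8]
#2 0x21→b8/s0 VC-HIT; vc=[2]
#3 0x31→b12/s0 MISS; vc=[2,8]
#4 0x22→b8/s0 VC-HIT; vc=[2,12]
#5 0x38→b14/s0 MISS; vc=[2,12,8]
#6 0x8→b2/s0 VC-HIT; vc=[14,12,8]
#7 0xa→b2/s0 L1-HIT; vc=[14,12,8]
#8 0x3b→b14/s0 VC-HIT; vc=[2,12,8]
#9 0x38→b14/s0 L1-HIT; vc=[2,12,8]
#10 0xb→b2/s0 VC-HIT; vc=[14,12,8]
#11 0xa→b2/s0 L1-HIT; vc=[14,12,8]
#12 0xb→b2/s0 L1-HIT; vc=[14,12,8]
#13 0x20→b8/s0 VC-HIT; vc=[14,12,2]
#14 0xa→b2/s0 VC-HIT; vc=[14,12,8]
#15 0x39→b14/s0 VC-HIT; vc=[2,12,8]

SEQ = [MISS, MISS, VC-HIT, MISS, VC-HIT, MISS, VC-HIT, L1-HIT, VC-HIT, L1-HIT, VC-HIT, L1-HIT, L1-HIT, VC-HIT, VC-HIT, VC-HIT]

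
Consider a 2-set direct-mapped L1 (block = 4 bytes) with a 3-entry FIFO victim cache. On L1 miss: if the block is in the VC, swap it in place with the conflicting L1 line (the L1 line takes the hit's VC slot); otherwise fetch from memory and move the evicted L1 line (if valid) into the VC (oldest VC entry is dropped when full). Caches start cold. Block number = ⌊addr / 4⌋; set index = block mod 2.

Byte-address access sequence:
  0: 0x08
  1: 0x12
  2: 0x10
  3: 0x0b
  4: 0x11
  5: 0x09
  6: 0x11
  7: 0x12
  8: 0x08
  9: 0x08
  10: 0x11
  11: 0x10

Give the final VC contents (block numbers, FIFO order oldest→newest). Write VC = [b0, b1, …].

  [0] addr=0x8 blk=2 s=0: MISS | VC []
  [1] addr=0x12 blk=4 s=0: MISS | VC [2]
  [2] addr=0x10 blk=4 s=0: L1-HIT | VC [2]
  [3] addr=0xb blk=2 s=0: VC-HIT | VC [4]
  [4] addr=0x11 blk=4 s=0: VC-HIT | VC [2]
  [5] addr=0x9 blk=2 s=0: VC-HIT | VC [4]
  [6] addr=0x11 blk=4 s=0: VC-HIT | VC [2]
  [7] addr=0x12 blk=4 s=0: L1-HIT | VC [2]
  [8] addr=0x8 blk=2 s=0: VC-HIT | VC [4]
  [9] addr=0x8 blk=2 s=0: L1-HIT | VC [4]
  [10] addr=0x11 blk=4 s=0: VC-HIT | VC [2]
  [11] addr=0x10 blk=4 s=0: L1-HIT | VC [2]

VC = [2]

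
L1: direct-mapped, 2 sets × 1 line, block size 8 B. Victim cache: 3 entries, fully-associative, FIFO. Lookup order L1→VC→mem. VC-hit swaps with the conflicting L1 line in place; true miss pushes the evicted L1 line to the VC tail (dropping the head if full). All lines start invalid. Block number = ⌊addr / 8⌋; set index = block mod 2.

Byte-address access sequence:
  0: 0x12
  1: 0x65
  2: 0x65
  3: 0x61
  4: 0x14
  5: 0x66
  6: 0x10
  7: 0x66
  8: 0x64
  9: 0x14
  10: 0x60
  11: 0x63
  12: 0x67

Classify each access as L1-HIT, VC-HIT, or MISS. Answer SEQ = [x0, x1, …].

SEQ = [MISS, MISS, L1-HIT, L1-HIT, VC-HIT, VC-HIT, VC-HIT, VC-HIT, L1-HIT, VC-HIT, VC-HIT, L1-HIT, L1-HIT]

  [0] addr=0x12 blk=2 s=0: MISS | VC []
  [1] addr=0x65 blk=12 s=0: MISS | VC [2]
  [2] addr=0x65 blk=12 s=0: L1-HIT | VC [2]
  [3] addr=0x61 blk=12 s=0: L1-HIT | VC [2]
  [4] addr=0x14 blk=2 s=0: VC-HIT | VC [12]
  [5] addr=0x66 blk=12 s=0: VC-HIT | VC [2]
  [6] addr=0x10 blk=2 s=0: VC-HIT | VC [12]
  [7] addr=0x66 blk=12 s=0: VC-HIT | VC [2]
  [8] addr=0x64 blk=12 s=0: L1-HIT | VC [2]
  [9] addr=0x14 blk=2 s=0: VC-HIT | VC [12]
  [10] addr=0x60 blk=12 s=0: VC-HIT | VC [2]
  [11] addr=0x63 blk=12 s=0: L1-HIT | VC [2]
  [12] addr=0x67 blk=12 s=0: L1-HIT | VC [2]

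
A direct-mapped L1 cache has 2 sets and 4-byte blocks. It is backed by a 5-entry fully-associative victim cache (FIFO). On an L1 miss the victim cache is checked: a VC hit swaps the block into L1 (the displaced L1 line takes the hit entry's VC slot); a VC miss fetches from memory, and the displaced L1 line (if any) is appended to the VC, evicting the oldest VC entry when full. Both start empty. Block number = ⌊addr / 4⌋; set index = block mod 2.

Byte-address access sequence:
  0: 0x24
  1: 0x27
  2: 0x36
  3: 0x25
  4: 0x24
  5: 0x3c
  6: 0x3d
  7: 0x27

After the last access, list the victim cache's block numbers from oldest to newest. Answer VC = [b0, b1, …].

#0 0x24→b9/s1 MISS; vc=[]
#1 0x27→b9/s1 L1-HIT; vc=[]
#2 0x36→b13/s1 MISS; vc=[9]
#3 0x25→b9/s1 VC-HIT; vc=[13]
#4 0x24→b9/s1 L1-HIT; vc=[13]
#5 0x3c→b15/s1 MISS; vc=[13,9]
#6 0x3d→b15/s1 L1-HIT; vc=[13,9]
#7 0x27→b9/s1 VC-HIT; vc=[13,15]

VC = [13, 15]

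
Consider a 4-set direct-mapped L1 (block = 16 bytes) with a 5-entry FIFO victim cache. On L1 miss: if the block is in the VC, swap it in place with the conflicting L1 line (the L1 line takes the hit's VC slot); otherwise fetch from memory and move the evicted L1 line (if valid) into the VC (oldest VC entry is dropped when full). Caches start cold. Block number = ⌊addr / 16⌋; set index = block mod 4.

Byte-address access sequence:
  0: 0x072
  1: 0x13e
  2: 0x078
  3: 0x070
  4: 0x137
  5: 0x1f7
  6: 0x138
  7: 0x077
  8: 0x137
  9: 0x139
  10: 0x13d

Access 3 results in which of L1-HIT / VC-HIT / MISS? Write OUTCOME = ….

0: 0x72 (blk 7, set 3) → MISS  vc=[]
1: 0x13e (blk 19, set 3) → MISS  vc=[7]
2: 0x78 (blk 7, set 3) → VC-HIT  vc=[19]
3: 0x70 (blk 7, set 3) → L1-HIT  vc=[19]
4: 0x137 (blk 19, set 3) → VC-HIT  vc=[7]
5: 0x1f7 (blk 31, set 3) → MISS  vc=[7, 19]
6: 0x138 (blk 19, set 3) → VC-HIT  vc=[7, 31]
7: 0x77 (blk 7, set 3) → VC-HIT  vc=[19, 31]
8: 0x137 (blk 19, set 3) → VC-HIT  vc=[7, 31]
9: 0x139 (blk 19, set 3) → L1-HIT  vc=[7, 31]
10: 0x13d (blk 19, set 3) → L1-HIT  vc=[7, 31]

OUTCOME = L1-HIT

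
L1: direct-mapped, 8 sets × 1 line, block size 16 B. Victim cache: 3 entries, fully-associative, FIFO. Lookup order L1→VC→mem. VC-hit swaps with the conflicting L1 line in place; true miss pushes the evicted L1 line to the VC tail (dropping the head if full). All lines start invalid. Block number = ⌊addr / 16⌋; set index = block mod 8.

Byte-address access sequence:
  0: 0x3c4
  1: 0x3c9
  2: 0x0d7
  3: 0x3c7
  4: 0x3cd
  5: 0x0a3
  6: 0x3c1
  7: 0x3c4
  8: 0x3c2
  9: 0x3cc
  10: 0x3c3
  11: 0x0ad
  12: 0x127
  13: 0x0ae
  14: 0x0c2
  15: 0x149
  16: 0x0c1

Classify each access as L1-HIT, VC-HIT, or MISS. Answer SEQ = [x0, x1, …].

0: 0x3c4 (blk 60, set 4) → MISS  vc=[]
1: 0x3c9 (blk 60, set 4) → L1-HIT  vc=[]
2: 0xd7 (blk 13, set 5) → MISS  vc=[]
3: 0x3c7 (blk 60, set 4) → L1-HIT  vc=[]
4: 0x3cd (blk 60, set 4) → L1-HIT  vc=[]
5: 0xa3 (blk 10, set 2) → MISS  vc=[]
6: 0x3c1 (blk 60, set 4) → L1-HIT  vc=[]
7: 0x3c4 (blk 60, set 4) → L1-HIT  vc=[]
8: 0x3c2 (blk 60, set 4) → L1-HIT  vc=[]
9: 0x3cc (blk 60, set 4) → L1-HIT  vc=[]
10: 0x3c3 (blk 60, set 4) → L1-HIT  vc=[]
11: 0xad (blk 10, set 2) → L1-HIT  vc=[]
12: 0x127 (blk 18, set 2) → MISS  vc=[10]
13: 0xae (blk 10, set 2) → VC-HIT  vc=[18]
14: 0xc2 (blk 12, set 4) → MISS  vc=[18, 60]
15: 0x149 (blk 20, set 4) → MISS  vc=[18, 60, 12]
16: 0xc1 (blk 12, set 4) → VC-HIT  vc=[18, 60, 20]

SEQ = [MISS, L1-HIT, MISS, L1-HIT, L1-HIT, MISS, L1-HIT, L1-HIT, L1-HIT, L1-HIT, L1-HIT, L1-HIT, MISS, VC-HIT, MISS, MISS, VC-HIT]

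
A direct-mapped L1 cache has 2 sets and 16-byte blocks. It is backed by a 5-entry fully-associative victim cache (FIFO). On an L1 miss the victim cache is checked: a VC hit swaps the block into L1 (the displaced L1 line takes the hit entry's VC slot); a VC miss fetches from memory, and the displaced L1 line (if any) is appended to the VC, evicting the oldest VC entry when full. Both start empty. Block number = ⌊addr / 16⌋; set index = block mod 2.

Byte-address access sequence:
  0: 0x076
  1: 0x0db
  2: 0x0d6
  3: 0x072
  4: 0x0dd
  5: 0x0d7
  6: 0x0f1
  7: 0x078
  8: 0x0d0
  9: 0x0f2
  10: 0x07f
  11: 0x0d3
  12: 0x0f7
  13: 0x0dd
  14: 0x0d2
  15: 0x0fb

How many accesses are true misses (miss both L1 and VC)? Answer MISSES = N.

0: 0x76 (blk 7, set 1) → MISS  vc=[]
1: 0xdb (blk 13, set 1) → MISS  vc=[7]
2: 0xd6 (blk 13, set 1) → L1-HIT  vc=[7]
3: 0x72 (blk 7, set 1) → VC-HIT  vc=[13]
4: 0xdd (blk 13, set 1) → VC-HIT  vc=[7]
5: 0xd7 (blk 13, set 1) → L1-HIT  vc=[7]
6: 0xf1 (blk 15, set 1) → MISS  vc=[7, 13]
7: 0x78 (blk 7, set 1) → VC-HIT  vc=[15, 13]
8: 0xd0 (blk 13, set 1) → VC-HIT  vc=[15, 7]
9: 0xf2 (blk 15, set 1) → VC-HIT  vc=[13, 7]
10: 0x7f (blk 7, set 1) → VC-HIT  vc=[13, 15]
11: 0xd3 (blk 13, set 1) → VC-HIT  vc=[7, 15]
12: 0xf7 (blk 15, set 1) → VC-HIT  vc=[7, 13]
13: 0xdd (blk 13, set 1) → VC-HIT  vc=[7, 15]
14: 0xd2 (blk 13, set 1) → L1-HIT  vc=[7, 15]
15: 0xfb (blk 15, set 1) → VC-HIT  vc=[7, 13]

MISSES = 3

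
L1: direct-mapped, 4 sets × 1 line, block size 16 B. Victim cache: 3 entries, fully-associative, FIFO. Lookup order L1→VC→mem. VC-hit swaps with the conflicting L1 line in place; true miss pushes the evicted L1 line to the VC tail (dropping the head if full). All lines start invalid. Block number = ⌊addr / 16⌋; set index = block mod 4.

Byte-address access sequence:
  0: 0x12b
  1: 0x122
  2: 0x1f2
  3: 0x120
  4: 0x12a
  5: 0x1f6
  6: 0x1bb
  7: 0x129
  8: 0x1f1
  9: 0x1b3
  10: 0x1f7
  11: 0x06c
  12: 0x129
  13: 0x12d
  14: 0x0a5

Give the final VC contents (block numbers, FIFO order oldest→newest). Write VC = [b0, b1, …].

VC = [27, 6, 18]

0: 0x12b (blk 18, set 2) → MISS  vc=[]
1: 0x122 (blk 18, set 2) → L1-HIT  vc=[]
2: 0x1f2 (blk 31, set 3) → MISS  vc=[]
3: 0x120 (blk 18, set 2) → L1-HIT  vc=[]
4: 0x12a (blk 18, set 2) → L1-HIT  vc=[]
5: 0x1f6 (blk 31, set 3) → L1-HIT  vc=[]
6: 0x1bb (blk 27, set 3) → MISS  vc=[31]
7: 0x129 (blk 18, set 2) → L1-HIT  vc=[31]
8: 0x1f1 (blk 31, set 3) → VC-HIT  vc=[27]
9: 0x1b3 (blk 27, set 3) → VC-HIT  vc=[31]
10: 0x1f7 (blk 31, set 3) → VC-HIT  vc=[27]
11: 0x6c (blk 6, set 2) → MISS  vc=[27, 18]
12: 0x129 (blk 18, set 2) → VC-HIT  vc=[27, 6]
13: 0x12d (blk 18, set 2) → L1-HIT  vc=[27, 6]
14: 0xa5 (blk 10, set 2) → MISS  vc=[27, 6, 18]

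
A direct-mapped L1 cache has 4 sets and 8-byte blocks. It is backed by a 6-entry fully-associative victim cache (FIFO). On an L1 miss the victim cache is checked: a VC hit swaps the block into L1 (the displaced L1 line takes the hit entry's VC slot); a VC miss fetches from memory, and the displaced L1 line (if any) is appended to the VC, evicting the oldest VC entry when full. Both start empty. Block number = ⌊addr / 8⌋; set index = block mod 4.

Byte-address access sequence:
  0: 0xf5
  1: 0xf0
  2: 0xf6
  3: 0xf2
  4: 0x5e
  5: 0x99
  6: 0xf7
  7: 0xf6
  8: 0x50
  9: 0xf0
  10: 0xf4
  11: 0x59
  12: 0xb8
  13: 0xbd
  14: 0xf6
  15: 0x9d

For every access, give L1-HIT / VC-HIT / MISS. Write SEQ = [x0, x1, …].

#0 0xf5→b30/s2 MISS; vc=[]
#1 0xf0→b30/s2 L1-HIT; vc=[]
#2 0xf6→b30/s2 L1-HIT; vc=[]
#3 0xf2→b30/s2 L1-HIT; vc=[]
#4 0x5e→b11/s3 MISS; vc=[]
#5 0x99→b19/s3 MISS; vc=[11]
#6 0xf7→b30/s2 L1-HIT; vc=[11]
#7 0xf6→b30/s2 L1-HIT; vc=[11]
#8 0x50→b10/s2 MISS; vc=[11,30]
#9 0xf0→b30/s2 VC-HIT; vc=[11,10]
#10 0xf4→b30/s2 L1-HIT; vc=[11,10]
#11 0x59→b11/s3 VC-HIT; vc=[19,10]
#12 0xb8→b23/s3 MISS; vc=[19,10,11]
#13 0xbd→b23/s3 L1-HIT; vc=[19,10,11]
#14 0xf6→b30/s2 L1-HIT; vc=[19,10,11]
#15 0x9d→b19/s3 VC-HIT; vc=[23,10,11]

SEQ = [MISS, L1-HIT, L1-HIT, L1-HIT, MISS, MISS, L1-HIT, L1-HIT, MISS, VC-HIT, L1-HIT, VC-HIT, MISS, L1-HIT, L1-HIT, VC-HIT]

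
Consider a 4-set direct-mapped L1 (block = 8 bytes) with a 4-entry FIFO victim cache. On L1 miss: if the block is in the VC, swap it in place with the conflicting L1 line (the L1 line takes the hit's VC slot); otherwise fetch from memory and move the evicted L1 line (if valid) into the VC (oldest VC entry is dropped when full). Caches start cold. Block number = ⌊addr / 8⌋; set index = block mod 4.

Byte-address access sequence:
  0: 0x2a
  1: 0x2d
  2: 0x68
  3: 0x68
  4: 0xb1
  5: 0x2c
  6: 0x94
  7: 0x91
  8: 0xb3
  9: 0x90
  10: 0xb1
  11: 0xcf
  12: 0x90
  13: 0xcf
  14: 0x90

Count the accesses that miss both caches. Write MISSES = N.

MISSES = 5

0: 0x2a (blk 5, set 1) → MISS  vc=[]
1: 0x2d (blk 5, set 1) → L1-HIT  vc=[]
2: 0x68 (blk 13, set 1) → MISS  vc=[5]
3: 0x68 (blk 13, set 1) → L1-HIT  vc=[5]
4: 0xb1 (blk 22, set 2) → MISS  vc=[5]
5: 0x2c (blk 5, set 1) → VC-HIT  vc=[13]
6: 0x94 (blk 18, set 2) → MISS  vc=[13, 22]
7: 0x91 (blk 18, set 2) → L1-HIT  vc=[13, 22]
8: 0xb3 (blk 22, set 2) → VC-HIT  vc=[13, 18]
9: 0x90 (blk 18, set 2) → VC-HIT  vc=[13, 22]
10: 0xb1 (blk 22, set 2) → VC-HIT  vc=[13, 18]
11: 0xcf (blk 25, set 1) → MISS  vc=[13, 18, 5]
12: 0x90 (blk 18, set 2) → VC-HIT  vc=[13, 22, 5]
13: 0xcf (blk 25, set 1) → L1-HIT  vc=[13, 22, 5]
14: 0x90 (blk 18, set 2) → L1-HIT  vc=[13, 22, 5]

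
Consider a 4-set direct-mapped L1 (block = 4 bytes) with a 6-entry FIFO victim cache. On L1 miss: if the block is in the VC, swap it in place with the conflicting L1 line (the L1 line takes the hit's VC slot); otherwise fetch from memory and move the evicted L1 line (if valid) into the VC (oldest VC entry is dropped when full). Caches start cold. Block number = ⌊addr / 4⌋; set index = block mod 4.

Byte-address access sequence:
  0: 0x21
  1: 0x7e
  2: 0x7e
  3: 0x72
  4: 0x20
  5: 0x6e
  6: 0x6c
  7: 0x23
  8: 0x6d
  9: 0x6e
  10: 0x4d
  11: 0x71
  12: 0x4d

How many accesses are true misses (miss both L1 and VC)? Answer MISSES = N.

MISSES = 5

  [0] addr=0x21 blk=8 s=0: MISS | VC []
  [1] addr=0x7e blk=31 s=3: MISS | VC []
  [2] addr=0x7e blk=31 s=3: L1-HIT | VC []
  [3] addr=0x72 blk=28 s=0: MISS | VC [8]
  [4] addr=0x20 blk=8 s=0: VC-HIT | VC [28]
  [5] addr=0x6e blk=27 s=3: MISS | VC [28, 31]
  [6] addr=0x6c blk=27 s=3: L1-HIT | VC [28, 31]
  [7] addr=0x23 blk=8 s=0: L1-HIT | VC [28, 31]
  [8] addr=0x6d blk=27 s=3: L1-HIT | VC [28, 31]
  [9] addr=0x6e blk=27 s=3: L1-HIT | VC [28, 31]
  [10] addr=0x4d blk=19 s=3: MISS | VC [28, 31, 27]
  [11] addr=0x71 blk=28 s=0: VC-HIT | VC [8, 31, 27]
  [12] addr=0x4d blk=19 s=3: L1-HIT | VC [8, 31, 27]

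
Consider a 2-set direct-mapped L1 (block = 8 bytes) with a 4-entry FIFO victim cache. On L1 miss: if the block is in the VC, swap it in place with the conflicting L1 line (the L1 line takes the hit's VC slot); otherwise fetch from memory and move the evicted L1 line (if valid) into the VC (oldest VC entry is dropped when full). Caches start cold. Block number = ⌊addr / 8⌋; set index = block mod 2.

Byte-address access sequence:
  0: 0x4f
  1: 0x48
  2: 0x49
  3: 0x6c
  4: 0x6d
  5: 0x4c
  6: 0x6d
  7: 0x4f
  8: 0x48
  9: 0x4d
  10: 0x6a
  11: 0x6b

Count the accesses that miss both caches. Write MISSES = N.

MISSES = 2

#0 0x4f→b9/s1 MISS; vc=[]
#1 0x48→b9/s1 L1-HIT; vc=[]
#2 0x49→b9/s1 L1-HIT; vc=[]
#3 0x6c→b13/s1 MISS; vc=[9]
#4 0x6d→b13/s1 L1-HIT; vc=[9]
#5 0x4c→b9/s1 VC-HIT; vc=[13]
#6 0x6d→b13/s1 VC-HIT; vc=[9]
#7 0x4f→b9/s1 VC-HIT; vc=[13]
#8 0x48→b9/s1 L1-HIT; vc=[13]
#9 0x4d→b9/s1 L1-HIT; vc=[13]
#10 0x6a→b13/s1 VC-HIT; vc=[9]
#11 0x6b→b13/s1 L1-HIT; vc=[9]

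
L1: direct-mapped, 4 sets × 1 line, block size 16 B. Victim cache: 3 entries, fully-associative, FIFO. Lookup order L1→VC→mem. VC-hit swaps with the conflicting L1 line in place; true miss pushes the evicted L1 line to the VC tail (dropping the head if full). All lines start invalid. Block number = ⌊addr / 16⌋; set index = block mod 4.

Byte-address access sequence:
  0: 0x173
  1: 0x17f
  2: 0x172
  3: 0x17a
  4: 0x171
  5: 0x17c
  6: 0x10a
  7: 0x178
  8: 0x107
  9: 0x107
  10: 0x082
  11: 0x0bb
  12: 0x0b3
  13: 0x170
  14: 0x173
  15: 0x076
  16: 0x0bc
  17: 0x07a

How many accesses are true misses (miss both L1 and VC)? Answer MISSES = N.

0: 0x173 (blk 23, set 3) → MISS  vc=[]
1: 0x17f (blk 23, set 3) → L1-HIT  vc=[]
2: 0x172 (blk 23, set 3) → L1-HIT  vc=[]
3: 0x17a (blk 23, set 3) → L1-HIT  vc=[]
4: 0x171 (blk 23, set 3) → L1-HIT  vc=[]
5: 0x17c (blk 23, set 3) → L1-HIT  vc=[]
6: 0x10a (blk 16, set 0) → MISS  vc=[]
7: 0x178 (blk 23, set 3) → L1-HIT  vc=[]
8: 0x107 (blk 16, set 0) → L1-HIT  vc=[]
9: 0x107 (blk 16, set 0) → L1-HIT  vc=[]
10: 0x82 (blk 8, set 0) → MISS  vc=[16]
11: 0xbb (blk 11, set 3) → MISS  vc=[16, 23]
12: 0xb3 (blk 11, set 3) → L1-HIT  vc=[16, 23]
13: 0x170 (blk 23, set 3) → VC-HIT  vc=[16, 11]
14: 0x173 (blk 23, set 3) → L1-HIT  vc=[16, 11]
15: 0x76 (blk 7, set 3) → MISS  vc=[16, 11, 23]
16: 0xbc (blk 11, set 3) → VC-HIT  vc=[16, 7, 23]
17: 0x7a (blk 7, set 3) → VC-HIT  vc=[16, 11, 23]

MISSES = 5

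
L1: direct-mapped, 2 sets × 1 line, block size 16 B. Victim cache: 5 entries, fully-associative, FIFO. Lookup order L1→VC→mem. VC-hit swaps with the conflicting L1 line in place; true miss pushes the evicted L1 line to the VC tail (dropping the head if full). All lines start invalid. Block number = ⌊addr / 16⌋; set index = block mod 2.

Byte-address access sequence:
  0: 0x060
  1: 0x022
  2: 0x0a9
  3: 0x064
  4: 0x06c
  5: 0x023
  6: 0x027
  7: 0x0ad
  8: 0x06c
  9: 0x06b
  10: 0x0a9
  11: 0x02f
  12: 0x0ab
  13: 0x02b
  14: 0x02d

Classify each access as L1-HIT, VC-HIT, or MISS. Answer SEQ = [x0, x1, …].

0: 0x60 (blk 6, set 0) → MISS  vc=[]
1: 0x22 (blk 2, set 0) → MISS  vc=[6]
2: 0xa9 (blk 10, set 0) → MISS  vc=[6, 2]
3: 0x64 (blk 6, set 0) → VC-HIT  vc=[10, 2]
4: 0x6c (blk 6, set 0) → L1-HIT  vc=[10, 2]
5: 0x23 (blk 2, set 0) → VC-HIT  vc=[10, 6]
6: 0x27 (blk 2, set 0) → L1-HIT  vc=[10, 6]
7: 0xad (blk 10, set 0) → VC-HIT  vc=[2, 6]
8: 0x6c (blk 6, set 0) → VC-HIT  vc=[2, 10]
9: 0x6b (blk 6, set 0) → L1-HIT  vc=[2, 10]
10: 0xa9 (blk 10, set 0) → VC-HIT  vc=[2, 6]
11: 0x2f (blk 2, set 0) → VC-HIT  vc=[10, 6]
12: 0xab (blk 10, set 0) → VC-HIT  vc=[2, 6]
13: 0x2b (blk 2, set 0) → VC-HIT  vc=[10, 6]
14: 0x2d (blk 2, set 0) → L1-HIT  vc=[10, 6]

SEQ = [MISS, MISS, MISS, VC-HIT, L1-HIT, VC-HIT, L1-HIT, VC-HIT, VC-HIT, L1-HIT, VC-HIT, VC-HIT, VC-HIT, VC-HIT, L1-HIT]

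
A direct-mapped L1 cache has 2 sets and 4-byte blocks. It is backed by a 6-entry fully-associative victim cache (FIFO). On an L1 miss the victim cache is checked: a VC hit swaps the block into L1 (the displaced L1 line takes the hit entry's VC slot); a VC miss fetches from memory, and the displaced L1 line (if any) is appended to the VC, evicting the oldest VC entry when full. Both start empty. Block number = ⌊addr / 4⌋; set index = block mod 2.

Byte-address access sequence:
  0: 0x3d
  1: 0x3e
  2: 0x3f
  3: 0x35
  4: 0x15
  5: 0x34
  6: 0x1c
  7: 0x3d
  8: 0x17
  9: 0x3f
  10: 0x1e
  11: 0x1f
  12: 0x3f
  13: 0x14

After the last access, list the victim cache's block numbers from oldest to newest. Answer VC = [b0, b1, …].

VC = [7, 15, 13]

0: 0x3d (blk 15, set 1) → MISS  vc=[]
1: 0x3e (blk 15, set 1) → L1-HIT  vc=[]
2: 0x3f (blk 15, set 1) → L1-HIT  vc=[]
3: 0x35 (blk 13, set 1) → MISS  vc=[15]
4: 0x15 (blk 5, set 1) → MISS  vc=[15, 13]
5: 0x34 (blk 13, set 1) → VC-HIT  vc=[15, 5]
6: 0x1c (blk 7, set 1) → MISS  vc=[15, 5, 13]
7: 0x3d (blk 15, set 1) → VC-HIT  vc=[7, 5, 13]
8: 0x17 (blk 5, set 1) → VC-HIT  vc=[7, 15, 13]
9: 0x3f (blk 15, set 1) → VC-HIT  vc=[7, 5, 13]
10: 0x1e (blk 7, set 1) → VC-HIT  vc=[15, 5, 13]
11: 0x1f (blk 7, set 1) → L1-HIT  vc=[15, 5, 13]
12: 0x3f (blk 15, set 1) → VC-HIT  vc=[7, 5, 13]
13: 0x14 (blk 5, set 1) → VC-HIT  vc=[7, 15, 13]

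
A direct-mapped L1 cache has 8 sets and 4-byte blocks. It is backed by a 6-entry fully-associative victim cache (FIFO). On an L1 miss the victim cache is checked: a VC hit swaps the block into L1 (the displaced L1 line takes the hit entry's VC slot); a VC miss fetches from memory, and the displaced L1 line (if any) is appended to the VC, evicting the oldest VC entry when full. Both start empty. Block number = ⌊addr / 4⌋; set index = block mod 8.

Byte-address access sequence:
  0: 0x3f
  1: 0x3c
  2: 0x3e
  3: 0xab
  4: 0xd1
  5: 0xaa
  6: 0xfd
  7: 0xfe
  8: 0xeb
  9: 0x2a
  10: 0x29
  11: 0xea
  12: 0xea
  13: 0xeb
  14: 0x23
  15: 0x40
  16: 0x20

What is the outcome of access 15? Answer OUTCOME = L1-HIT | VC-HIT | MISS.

0: 0x3f (blk 15, set 7) → MISS  vc=[]
1: 0x3c (blk 15, set 7) → L1-HIT  vc=[]
2: 0x3e (blk 15, set 7) → L1-HIT  vc=[]
3: 0xab (blk 42, set 2) → MISS  vc=[]
4: 0xd1 (blk 52, set 4) → MISS  vc=[]
5: 0xaa (blk 42, set 2) → L1-HIT  vc=[]
6: 0xfd (blk 63, set 7) → MISS  vc=[15]
7: 0xfe (blk 63, set 7) → L1-HIT  vc=[15]
8: 0xeb (blk 58, set 2) → MISS  vc=[15, 42]
9: 0x2a (blk 10, set 2) → MISS  vc=[15, 42, 58]
10: 0x29 (blk 10, set 2) → L1-HIT  vc=[15, 42, 58]
11: 0xea (blk 58, set 2) → VC-HIT  vc=[15, 42, 10]
12: 0xea (blk 58, set 2) → L1-HIT  vc=[15, 42, 10]
13: 0xeb (blk 58, set 2) → L1-HIT  vc=[15, 42, 10]
14: 0x23 (blk 8, set 0) → MISS  vc=[15, 42, 10]
15: 0x40 (blk 16, set 0) → MISS  vc=[15, 42, 10, 8]
16: 0x20 (blk 8, set 0) → VC-HIT  vc=[15, 42, 10, 16]

OUTCOME = MISS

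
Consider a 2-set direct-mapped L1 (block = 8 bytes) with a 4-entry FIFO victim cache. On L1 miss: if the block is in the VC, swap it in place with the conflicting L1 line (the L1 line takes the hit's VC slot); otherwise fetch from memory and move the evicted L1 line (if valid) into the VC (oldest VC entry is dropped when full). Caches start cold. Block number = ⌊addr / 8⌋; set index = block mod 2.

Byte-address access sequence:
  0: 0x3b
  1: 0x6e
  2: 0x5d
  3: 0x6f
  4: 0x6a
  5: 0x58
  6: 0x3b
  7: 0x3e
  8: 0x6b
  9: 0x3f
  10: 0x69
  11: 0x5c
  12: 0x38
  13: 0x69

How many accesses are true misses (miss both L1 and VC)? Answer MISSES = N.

MISSES = 3

  [0] addr=0x3b blk=7 s=1: MISS | VC []
  [1] addr=0x6e blk=13 s=1: MISS | VC [7]
  [2] addr=0x5d blk=11 s=1: MISS | VC [7, 13]
  [3] addr=0x6f blk=13 s=1: VC-HIT | VC [7, 11]
  [4] addr=0x6a blk=13 s=1: L1-HIT | VC [7, 11]
  [5] addr=0x58 blk=11 s=1: VC-HIT | VC [7, 13]
  [6] addr=0x3b blk=7 s=1: VC-HIT | VC [11, 13]
  [7] addr=0x3e blk=7 s=1: L1-HIT | VC [11, 13]
  [8] addr=0x6b blk=13 s=1: VC-HIT | VC [11, 7]
  [9] addr=0x3f blk=7 s=1: VC-HIT | VC [11, 13]
  [10] addr=0x69 blk=13 s=1: VC-HIT | VC [11, 7]
  [11] addr=0x5c blk=11 s=1: VC-HIT | VC [13, 7]
  [12] addr=0x38 blk=7 s=1: VC-HIT | VC [13, 11]
  [13] addr=0x69 blk=13 s=1: VC-HIT | VC [7, 11]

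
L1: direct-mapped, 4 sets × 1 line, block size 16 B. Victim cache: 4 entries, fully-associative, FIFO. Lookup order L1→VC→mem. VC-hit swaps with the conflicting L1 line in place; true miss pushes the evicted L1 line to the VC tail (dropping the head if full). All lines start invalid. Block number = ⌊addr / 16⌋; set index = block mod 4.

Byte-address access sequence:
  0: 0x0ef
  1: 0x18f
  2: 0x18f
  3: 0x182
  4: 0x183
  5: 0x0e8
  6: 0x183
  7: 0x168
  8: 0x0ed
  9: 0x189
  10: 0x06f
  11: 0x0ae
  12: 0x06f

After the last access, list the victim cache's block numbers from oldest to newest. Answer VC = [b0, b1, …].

  [0] addr=0xef blk=14 s=2: MISS | VC []
  [1] addr=0x18f blk=24 s=0: MISS | VC []
  [2] addr=0x18f blk=24 s=0: L1-HIT | VC []
  [3] addr=0x182 blk=24 s=0: L1-HIT | VC []
  [4] addr=0x183 blk=24 s=0: L1-HIT | VC []
  [5] addr=0xe8 blk=14 s=2: L1-HIT | VC []
  [6] addr=0x183 blk=24 s=0: L1-HIT | VC []
  [7] addr=0x168 blk=22 s=2: MISS | VC [14]
  [8] addr=0xed blk=14 s=2: VC-HIT | VC [22]
  [9] addr=0x189 blk=24 s=0: L1-HIT | VC [22]
  [10] addr=0x6f blk=6 s=2: MISS | VC [22, 14]
  [11] addr=0xae blk=10 s=2: MISS | VC [22, 14, 6]
  [12] addr=0x6f blk=6 s=2: VC-HIT | VC [22, 14, 10]

VC = [22, 14, 10]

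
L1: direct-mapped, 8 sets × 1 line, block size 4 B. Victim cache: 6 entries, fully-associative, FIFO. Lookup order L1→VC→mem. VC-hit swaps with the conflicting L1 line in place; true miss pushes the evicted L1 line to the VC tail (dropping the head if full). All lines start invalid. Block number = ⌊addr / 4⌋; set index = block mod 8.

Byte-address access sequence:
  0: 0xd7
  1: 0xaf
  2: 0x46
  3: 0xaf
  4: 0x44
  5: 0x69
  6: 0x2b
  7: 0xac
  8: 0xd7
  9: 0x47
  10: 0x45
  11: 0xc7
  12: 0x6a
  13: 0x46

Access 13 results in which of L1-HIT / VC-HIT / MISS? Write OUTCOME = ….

0: 0xd7 (blk 53, set 5) → MISS  vc=[]
1: 0xaf (blk 43, set 3) → MISS  vc=[]
2: 0x46 (blk 17, set 1) → MISS  vc=[]
3: 0xaf (blk 43, set 3) → L1-HIT  vc=[]
4: 0x44 (blk 17, set 1) → L1-HIT  vc=[]
5: 0x69 (blk 26, set 2) → MISS  vc=[]
6: 0x2b (blk 10, set 2) → MISS  vc=[26]
7: 0xac (blk 43, set 3) → L1-HIT  vc=[26]
8: 0xd7 (blk 53, set 5) → L1-HIT  vc=[26]
9: 0x47 (blk 17, set 1) → L1-HIT  vc=[26]
10: 0x45 (blk 17, set 1) → L1-HIT  vc=[26]
11: 0xc7 (blk 49, set 1) → MISS  vc=[26, 17]
12: 0x6a (blk 26, set 2) → VC-HIT  vc=[10, 17]
13: 0x46 (blk 17, set 1) → VC-HIT  vc=[10, 49]

OUTCOME = VC-HIT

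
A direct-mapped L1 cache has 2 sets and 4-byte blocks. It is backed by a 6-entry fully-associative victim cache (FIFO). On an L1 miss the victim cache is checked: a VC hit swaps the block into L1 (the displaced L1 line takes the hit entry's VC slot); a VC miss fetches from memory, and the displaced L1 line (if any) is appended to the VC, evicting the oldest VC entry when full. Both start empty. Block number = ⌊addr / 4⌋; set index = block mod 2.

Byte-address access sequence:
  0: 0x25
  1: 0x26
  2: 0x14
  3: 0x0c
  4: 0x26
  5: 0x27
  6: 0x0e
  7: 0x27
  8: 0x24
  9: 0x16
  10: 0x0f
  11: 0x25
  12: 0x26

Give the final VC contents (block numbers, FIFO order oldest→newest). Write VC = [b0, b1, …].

#0 0x25→b9/s1 MISS; vc=[]
#1 0x26→b9/s1 L1-HIT; vc=[]
#2 0x14→b5/s1 MISS; vc=[9]
#3 0xc→b3/s1 MISS; vc=[9,5]
#4 0x26→b9/s1 VC-HIT; vc=[3,5]
#5 0x27→b9/s1 L1-HIT; vc=[3,5]
#6 0xe→b3/s1 VC-HIT; vc=[9,5]
#7 0x27→b9/s1 VC-HIT; vc=[3,5]
#8 0x24→b9/s1 L1-HIT; vc=[3,5]
#9 0x16→b5/s1 VC-HIT; vc=[3,9]
#10 0xf→b3/s1 VC-HIT; vc=[5,9]
#11 0x25→b9/s1 VC-HIT; vc=[5,3]
#12 0x26→b9/s1 L1-HIT; vc=[5,3]

VC = [5, 3]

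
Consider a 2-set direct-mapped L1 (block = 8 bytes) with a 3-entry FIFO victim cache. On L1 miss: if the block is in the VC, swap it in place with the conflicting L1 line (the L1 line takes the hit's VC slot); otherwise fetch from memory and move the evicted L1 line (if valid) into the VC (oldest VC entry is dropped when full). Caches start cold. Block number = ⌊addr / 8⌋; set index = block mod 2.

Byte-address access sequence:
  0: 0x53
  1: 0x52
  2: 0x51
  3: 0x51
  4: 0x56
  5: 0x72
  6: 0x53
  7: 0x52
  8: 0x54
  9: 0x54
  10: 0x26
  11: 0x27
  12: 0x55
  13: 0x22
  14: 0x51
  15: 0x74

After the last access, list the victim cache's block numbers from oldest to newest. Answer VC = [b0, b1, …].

  [0] addr=0x53 blk=10 s=0: MISS | VC []
  [1] addr=0x52 blk=10 s=0: L1-HIT | VC []
  [2] addr=0x51 blk=10 s=0: L1-HIT | VC []
  [3] addr=0x51 blk=10 s=0: L1-HIT | VC []
  [4] addr=0x56 blk=10 s=0: L1-HIT | VC []
  [5] addr=0x72 blk=14 s=0: MISS | VC [10]
  [6] addr=0x53 blk=10 s=0: VC-HIT | VC [14]
  [7] addr=0x52 blk=10 s=0: L1-HIT | VC [14]
  [8] addr=0x54 blk=10 s=0: L1-HIT | VC [14]
  [9] addr=0x54 blk=10 s=0: L1-HIT | VC [14]
  [10] addr=0x26 blk=4 s=0: MISS | VC [14, 10]
  [11] addr=0x27 blk=4 s=0: L1-HIT | VC [14, 10]
  [12] addr=0x55 blk=10 s=0: VC-HIT | VC [14, 4]
  [13] addr=0x22 blk=4 s=0: VC-HIT | VC [14, 10]
  [14] addr=0x51 blk=10 s=0: VC-HIT | VC [14, 4]
  [15] addr=0x74 blk=14 s=0: VC-HIT | VC [10, 4]

VC = [10, 4]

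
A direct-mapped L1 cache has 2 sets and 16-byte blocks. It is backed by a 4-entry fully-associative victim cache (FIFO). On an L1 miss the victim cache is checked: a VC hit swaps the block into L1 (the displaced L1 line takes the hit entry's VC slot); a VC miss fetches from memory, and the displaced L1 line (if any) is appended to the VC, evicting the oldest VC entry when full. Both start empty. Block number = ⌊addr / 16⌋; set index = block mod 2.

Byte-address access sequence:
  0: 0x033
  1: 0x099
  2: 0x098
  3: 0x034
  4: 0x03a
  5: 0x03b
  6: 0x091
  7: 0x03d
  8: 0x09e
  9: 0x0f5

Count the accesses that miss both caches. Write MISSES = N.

  [0] addr=0x33 blk=3 s=1: MISS | VC []
  [1] addr=0x99 blk=9 s=1: MISS | VC [3]
  [2] addr=0x98 blk=9 s=1: L1-HIT | VC [3]
  [3] addr=0x34 blk=3 s=1: VC-HIT | VC [9]
  [4] addr=0x3a blk=3 s=1: L1-HIT | VC [9]
  [5] addr=0x3b blk=3 s=1: L1-HIT | VC [9]
  [6] addr=0x91 blk=9 s=1: VC-HIT | VC [3]
  [7] addr=0x3d blk=3 s=1: VC-HIT | VC [9]
  [8] addr=0x9e blk=9 s=1: VC-HIT | VC [3]
  [9] addr=0xf5 blk=15 s=1: MISS | VC [3, 9]

MISSES = 3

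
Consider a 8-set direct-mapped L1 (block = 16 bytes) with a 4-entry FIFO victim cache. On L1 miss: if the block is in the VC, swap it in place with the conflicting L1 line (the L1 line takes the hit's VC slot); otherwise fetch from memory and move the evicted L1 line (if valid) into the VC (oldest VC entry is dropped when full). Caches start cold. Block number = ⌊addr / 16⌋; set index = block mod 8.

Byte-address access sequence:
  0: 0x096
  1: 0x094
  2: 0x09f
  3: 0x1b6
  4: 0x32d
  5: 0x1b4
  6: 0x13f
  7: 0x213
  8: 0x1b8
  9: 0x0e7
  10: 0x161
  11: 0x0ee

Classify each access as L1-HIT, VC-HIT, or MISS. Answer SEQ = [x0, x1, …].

SEQ = [MISS, L1-HIT, L1-HIT, MISS, MISS, L1-HIT, MISS, MISS, VC-HIT, MISS, MISS, VC-HIT]

  [0] addr=0x96 blk=9 s=1: MISS | VC []
  [1] addr=0x94 blk=9 s=1: L1-HIT | VC []
  [2] addr=0x9f blk=9 s=1: L1-HIT | VC []
  [3] addr=0x1b6 blk=27 s=3: MISS | VC []
  [4] addr=0x32d blk=50 s=2: MISS | VC []
  [5] addr=0x1b4 blk=27 s=3: L1-HIT | VC []
  [6] addr=0x13f blk=19 s=3: MISS | VC [27]
  [7] addr=0x213 blk=33 s=1: MISS | VC [27, 9]
  [8] addr=0x1b8 blk=27 s=3: VC-HIT | VC [19, 9]
  [9] addr=0xe7 blk=14 s=6: MISS | VC [19, 9]
  [10] addr=0x161 blk=22 s=6: MISS | VC [19, 9, 14]
  [11] addr=0xee blk=14 s=6: VC-HIT | VC [19, 9, 22]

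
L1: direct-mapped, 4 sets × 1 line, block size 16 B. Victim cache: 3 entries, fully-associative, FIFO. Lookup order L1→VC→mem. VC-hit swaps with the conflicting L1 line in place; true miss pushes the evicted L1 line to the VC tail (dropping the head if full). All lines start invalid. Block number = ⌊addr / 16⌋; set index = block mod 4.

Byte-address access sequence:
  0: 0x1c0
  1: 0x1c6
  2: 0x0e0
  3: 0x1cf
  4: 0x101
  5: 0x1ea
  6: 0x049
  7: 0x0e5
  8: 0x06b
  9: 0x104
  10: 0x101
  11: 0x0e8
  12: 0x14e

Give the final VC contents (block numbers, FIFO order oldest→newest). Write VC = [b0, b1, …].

#0 0x1c0→b28/s0 MISS; vc=[]
#1 0x1c6→b28/s0 L1-HIT; vc=[]
#2 0xe0→b14/s2 MISS; vc=[]
#3 0x1cf→b28/s0 L1-HIT; vc=[]
#4 0x101→b16/s0 MISS; vc=[28]
#5 0x1ea→b30/s2 MISS; vc=[28,14]
#6 0x49→b4/s0 MISS; vc=[28,14,16]
#7 0xe5→b14/s2 VC-HIT; vc=[28,30,16]
#8 0x6b→b6/s2 MISS; vc=[30,16,14]
#9 0x104→b16/s0 VC-HIT; vc=[30,4,14]
#10 0x101→b16/s0 L1-HIT; vc=[30,4,14]
#11 0xe8→b14/s2 VC-HIT; vc=[30,4,6]
#12 0x14e→b20/s0 MISS; vc=[4,6,16]

VC = [4, 6, 16]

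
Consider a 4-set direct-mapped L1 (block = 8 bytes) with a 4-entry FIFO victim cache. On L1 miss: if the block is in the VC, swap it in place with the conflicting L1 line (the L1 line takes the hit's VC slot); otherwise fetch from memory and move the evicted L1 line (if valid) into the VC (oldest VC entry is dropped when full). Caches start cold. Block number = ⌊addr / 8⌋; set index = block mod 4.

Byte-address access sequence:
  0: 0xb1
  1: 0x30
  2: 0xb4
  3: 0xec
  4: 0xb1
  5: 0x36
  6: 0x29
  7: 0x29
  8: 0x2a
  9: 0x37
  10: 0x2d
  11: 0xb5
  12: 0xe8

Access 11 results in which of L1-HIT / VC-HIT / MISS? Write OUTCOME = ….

OUTCOME = VC-HIT

  [0] addr=0xb1 blk=22 s=2: MISS | VC []
  [1] addr=0x30 blk=6 s=2: MISS | VC [22]
  [2] addr=0xb4 blk=22 s=2: VC-HIT | VC [6]
  [3] addr=0xec blk=29 s=1: MISS | VC [6]
  [4] addr=0xb1 blk=22 s=2: L1-HIT | VC [6]
  [5] addr=0x36 blk=6 s=2: VC-HIT | VC [22]
  [6] addr=0x29 blk=5 s=1: MISS | VC [22, 29]
  [7] addr=0x29 blk=5 s=1: L1-HIT | VC [22, 29]
  [8] addr=0x2a blk=5 s=1: L1-HIT | VC [22, 29]
  [9] addr=0x37 blk=6 s=2: L1-HIT | VC [22, 29]
  [10] addr=0x2d blk=5 s=1: L1-HIT | VC [22, 29]
  [11] addr=0xb5 blk=22 s=2: VC-HIT | VC [6, 29]
  [12] addr=0xe8 blk=29 s=1: VC-HIT | VC [6, 5]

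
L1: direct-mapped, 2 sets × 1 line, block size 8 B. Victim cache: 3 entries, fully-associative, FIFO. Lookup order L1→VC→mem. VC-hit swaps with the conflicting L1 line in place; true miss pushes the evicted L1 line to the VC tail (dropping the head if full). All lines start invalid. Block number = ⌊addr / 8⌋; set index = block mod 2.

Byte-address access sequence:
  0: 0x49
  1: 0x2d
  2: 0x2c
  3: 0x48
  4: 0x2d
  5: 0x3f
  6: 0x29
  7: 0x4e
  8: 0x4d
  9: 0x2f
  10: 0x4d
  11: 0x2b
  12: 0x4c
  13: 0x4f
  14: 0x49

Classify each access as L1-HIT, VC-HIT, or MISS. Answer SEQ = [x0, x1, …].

SEQ = [MISS, MISS, L1-HIT, VC-HIT, VC-HIT, MISS, VC-HIT, VC-HIT, L1-HIT, VC-HIT, VC-HIT, VC-HIT, VC-HIT, L1-HIT, L1-HIT]

0: 0x49 (blk 9, set 1) → MISS  vc=[]
1: 0x2d (blk 5, set 1) → MISS  vc=[9]
2: 0x2c (blk 5, set 1) → L1-HIT  vc=[9]
3: 0x48 (blk 9, set 1) → VC-HIT  vc=[5]
4: 0x2d (blk 5, set 1) → VC-HIT  vc=[9]
5: 0x3f (blk 7, set 1) → MISS  vc=[9, 5]
6: 0x29 (blk 5, set 1) → VC-HIT  vc=[9, 7]
7: 0x4e (blk 9, set 1) → VC-HIT  vc=[5, 7]
8: 0x4d (blk 9, set 1) → L1-HIT  vc=[5, 7]
9: 0x2f (blk 5, set 1) → VC-HIT  vc=[9, 7]
10: 0x4d (blk 9, set 1) → VC-HIT  vc=[5, 7]
11: 0x2b (blk 5, set 1) → VC-HIT  vc=[9, 7]
12: 0x4c (blk 9, set 1) → VC-HIT  vc=[5, 7]
13: 0x4f (blk 9, set 1) → L1-HIT  vc=[5, 7]
14: 0x49 (blk 9, set 1) → L1-HIT  vc=[5, 7]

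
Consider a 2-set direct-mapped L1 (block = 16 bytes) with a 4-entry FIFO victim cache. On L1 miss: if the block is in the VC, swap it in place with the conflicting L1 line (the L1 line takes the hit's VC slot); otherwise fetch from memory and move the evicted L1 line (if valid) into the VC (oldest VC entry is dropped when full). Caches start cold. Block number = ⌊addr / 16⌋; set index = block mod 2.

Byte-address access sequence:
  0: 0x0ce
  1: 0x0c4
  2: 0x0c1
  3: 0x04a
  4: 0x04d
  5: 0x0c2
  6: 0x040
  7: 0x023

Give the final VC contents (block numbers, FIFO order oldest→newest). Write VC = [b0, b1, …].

VC = [12, 4]

  [0] addr=0xce blk=12 s=0: MISS | VC []
  [1] addr=0xc4 blk=12 s=0: L1-HIT | VC []
  [2] addr=0xc1 blk=12 s=0: L1-HIT | VC []
  [3] addr=0x4a blk=4 s=0: MISS | VC [12]
  [4] addr=0x4d blk=4 s=0: L1-HIT | VC [12]
  [5] addr=0xc2 blk=12 s=0: VC-HIT | VC [4]
  [6] addr=0x40 blk=4 s=0: VC-HIT | VC [12]
  [7] addr=0x23 blk=2 s=0: MISS | VC [12, 4]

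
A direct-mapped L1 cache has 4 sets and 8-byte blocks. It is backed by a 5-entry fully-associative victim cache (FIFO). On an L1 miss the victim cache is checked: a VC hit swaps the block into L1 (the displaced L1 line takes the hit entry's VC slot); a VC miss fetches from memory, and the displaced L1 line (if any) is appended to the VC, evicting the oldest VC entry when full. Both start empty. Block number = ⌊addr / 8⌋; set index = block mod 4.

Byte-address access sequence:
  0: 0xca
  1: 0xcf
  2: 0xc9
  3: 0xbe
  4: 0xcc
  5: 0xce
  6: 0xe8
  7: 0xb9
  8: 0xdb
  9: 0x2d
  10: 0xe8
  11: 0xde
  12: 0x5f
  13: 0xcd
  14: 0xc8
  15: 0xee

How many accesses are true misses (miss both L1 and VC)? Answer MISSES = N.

MISSES = 6

#0 0xca→b25/s1 MISS; vc=[]
#1 0xcf→b25/s1 L1-HIT; vc=[]
#2 0xc9→b25/s1 L1-HIT; vc=[]
#3 0xbe→b23/s3 MISS; vc=[]
#4 0xcc→b25/s1 L1-HIT; vc=[]
#5 0xce→b25/s1 L1-HIT; vc=[]
#6 0xe8→b29/s1 MISS; vc=[25]
#7 0xb9→b23/s3 L1-HIT; vc=[25]
#8 0xdb→b27/s3 MISS; vc=[25,23]
#9 0x2d→b5/s1 MISS; vc=[25,23,29]
#10 0xe8→b29/s1 VC-HIT; vc=[25,23,5]
#11 0xde→b27/s3 L1-HIT; vc=[25,23,5]
#12 0x5f→b11/s3 MISS; vc=[25,23,5,27]
#13 0xcd→b25/s1 VC-HIT; vc=[29,23,5,27]
#14 0xc8→b25/s1 L1-HIT; vc=[29,23,5,27]
#15 0xee→b29/s1 VC-HIT; vc=[25,23,5,27]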